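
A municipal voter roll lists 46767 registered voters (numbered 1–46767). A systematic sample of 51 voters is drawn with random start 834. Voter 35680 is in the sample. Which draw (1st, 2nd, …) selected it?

k = 46767/51 = 917
position = (35680 − 834)/917 + 1 = 34846/917 + 1 = 38 + 1 = 39

39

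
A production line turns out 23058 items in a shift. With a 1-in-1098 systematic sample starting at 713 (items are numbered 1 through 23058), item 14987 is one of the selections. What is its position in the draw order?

k = 1098
position = (14987 − 713)/1098 + 1 = 14274/1098 + 1 = 13 + 1 = 14

14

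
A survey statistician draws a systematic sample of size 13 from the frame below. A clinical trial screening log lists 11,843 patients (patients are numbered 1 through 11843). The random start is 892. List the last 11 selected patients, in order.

2714, 3625, 4536, 5447, 6358, 7269, 8180, 9091, 10002, 10913, 11824

k = N/n = 11843/13 = 911
3rd selection = 892 + 2×911 = 2714
4th: 2714 + 911 = 3625
5th: 3625 + 911 = 4536
6th: 4536 + 911 = 5447
7th: 5447 + 911 = 6358
8th: 6358 + 911 = 7269
9th: 7269 + 911 = 8180
10th: 8180 + 911 = 9091
11th: 9091 + 911 = 10002
12th: 10002 + 911 = 10913
13th: 10913 + 911 = 11824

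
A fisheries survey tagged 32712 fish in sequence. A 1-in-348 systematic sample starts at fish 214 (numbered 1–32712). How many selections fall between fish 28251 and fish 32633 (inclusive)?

k = 348
First selection ≥ 28251: 214 + ⌈(28251−214)/348⌉·348 = 214 + 81×348 = 28402
Last selection ≤ 32633: 214 + ⌊(32633−214)/348⌋·348 = 214 + 93×348 = 32578
Count = 93 − 81 + 1 = 13

13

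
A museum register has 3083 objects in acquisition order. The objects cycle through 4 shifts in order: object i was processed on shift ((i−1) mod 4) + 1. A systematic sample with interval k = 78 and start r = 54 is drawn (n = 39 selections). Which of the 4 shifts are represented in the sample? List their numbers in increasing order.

2, 4

Consecutive selections differ by k = 78, so their shift numbers differ by 78 mod 4 = 2.
gcd(78, 4) = 2, so the sample visits 4/2 = 2 distinct residues mod 4.
Start 54 is shift 2; the shifts hit are 2, 4.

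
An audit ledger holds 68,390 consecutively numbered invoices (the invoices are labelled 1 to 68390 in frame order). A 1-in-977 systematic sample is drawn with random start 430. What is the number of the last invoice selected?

67843

k = 977
70th selection = r + (70−1)·k = 430 + 69×977 = 430 + 67413 = 67843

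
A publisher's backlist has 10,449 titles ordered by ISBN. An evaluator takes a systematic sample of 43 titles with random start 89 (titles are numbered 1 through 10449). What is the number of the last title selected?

k = 10449/43 = 243
43rd selection = r + (43−1)·k = 89 + 42×243 = 89 + 10206 = 10295

10295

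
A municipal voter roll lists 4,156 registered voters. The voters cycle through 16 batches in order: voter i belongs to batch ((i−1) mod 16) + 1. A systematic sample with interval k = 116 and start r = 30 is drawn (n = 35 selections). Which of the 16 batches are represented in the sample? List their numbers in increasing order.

Consecutive selections differ by k = 116, so their batch numbers differ by 116 mod 16 = 4.
gcd(116, 16) = 4, so the sample visits 16/4 = 4 distinct residues mod 16.
Start 30 is batch 14; the batches hit are 2, 6, 10, 14.

2, 6, 10, 14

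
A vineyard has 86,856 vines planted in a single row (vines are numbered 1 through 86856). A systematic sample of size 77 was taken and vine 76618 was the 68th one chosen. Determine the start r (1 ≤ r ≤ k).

k = 86856/77 = 1128
r = 76618 − (68−1)×1128 = 76618 − 75576 = 1042

1042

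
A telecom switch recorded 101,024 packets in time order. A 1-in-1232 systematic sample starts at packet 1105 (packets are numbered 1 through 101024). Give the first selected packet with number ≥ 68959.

k = 1232
Steps past start: ⌈(68959 − 1105)/1232⌉ = ⌈67854/1232⌉ = 56
Selected packet: 1105 + 56×1232 = 70097

70097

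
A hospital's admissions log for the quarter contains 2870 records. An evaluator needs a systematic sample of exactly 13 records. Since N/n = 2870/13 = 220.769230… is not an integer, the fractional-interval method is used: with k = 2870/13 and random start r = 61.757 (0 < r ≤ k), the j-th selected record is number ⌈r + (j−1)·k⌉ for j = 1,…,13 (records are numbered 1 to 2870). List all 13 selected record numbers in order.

j=1: r + 0k = 61.757 → ⌈·⌉ = 62
j=2: r + 1k = 282.526230… → ⌈·⌉ = 283
j=3: r + 2k = 503.295461… → ⌈·⌉ = 504
j=4: r + 3k = 724.064692… → ⌈·⌉ = 725
j=5: r + 4k = 944.833923… → ⌈·⌉ = 945
j=6: r + 5k = 1165.603153… → ⌈·⌉ = 1166
j=7: r + 6k = 1386.372384… → ⌈·⌉ = 1387
j=8: r + 7k = 1607.141615… → ⌈·⌉ = 1608
j=9: r + 8k = 1827.910846… → ⌈·⌉ = 1828
j=10: r + 9k = 2048.680076… → ⌈·⌉ = 2049
j=11: r + 10k = 2269.449307… → ⌈·⌉ = 2270
j=12: r + 11k = 2490.218538… → ⌈·⌉ = 2491
j=13: r + 12k = 2710.987769… → ⌈·⌉ = 2711

62, 283, 504, 725, 945, 1166, 1387, 1608, 1828, 2049, 2270, 2491, 2711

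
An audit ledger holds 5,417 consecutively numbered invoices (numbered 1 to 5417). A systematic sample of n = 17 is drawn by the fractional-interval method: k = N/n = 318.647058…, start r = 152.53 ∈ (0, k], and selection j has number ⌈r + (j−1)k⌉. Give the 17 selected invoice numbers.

153, 472, 790, 1109, 1428, 1746, 2065, 2384, 2702, 3021, 3340, 3658, 3977, 4295, 4614, 4933, 5251

j=1: r + 0k = 152.53 → ⌈·⌉ = 153
j=2: r + 1k = 471.177058… → ⌈·⌉ = 472
j=3: r + 2k = 789.824117… → ⌈·⌉ = 790
j=4: r + 3k = 1108.471176… → ⌈·⌉ = 1109
j=5: r + 4k = 1427.118235… → ⌈·⌉ = 1428
j=6: r + 5k = 1745.765294… → ⌈·⌉ = 1746
j=7: r + 6k = 2064.412352… → ⌈·⌉ = 2065
j=8: r + 7k = 2383.059411… → ⌈·⌉ = 2384
j=9: r + 8k = 2701.706470… → ⌈·⌉ = 2702
j=10: r + 9k = 3020.353529… → ⌈·⌉ = 3021
j=11: r + 10k = 3339.000588… → ⌈·⌉ = 3340
j=12: r + 11k = 3657.647647… → ⌈·⌉ = 3658
j=13: r + 12k = 3976.294705… → ⌈·⌉ = 3977
j=14: r + 13k = 4294.941764… → ⌈·⌉ = 4295
j=15: r + 14k = 4613.588823… → ⌈·⌉ = 4614
j=16: r + 15k = 4932.235882… → ⌈·⌉ = 4933
j=17: r + 16k = 5250.882941… → ⌈·⌉ = 5251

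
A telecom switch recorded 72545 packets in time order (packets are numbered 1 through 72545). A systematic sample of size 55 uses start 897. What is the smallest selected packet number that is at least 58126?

k = 72545/55 = 1319
Steps past start: ⌈(58126 − 897)/1319⌉ = ⌈57229/1319⌉ = 44
Selected packet: 897 + 44×1319 = 58933

58933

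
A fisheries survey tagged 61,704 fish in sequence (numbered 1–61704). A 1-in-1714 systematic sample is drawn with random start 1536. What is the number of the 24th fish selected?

40958

k = 1714
24th selection = r + (24−1)·k = 1536 + 23×1714 = 1536 + 39422 = 40958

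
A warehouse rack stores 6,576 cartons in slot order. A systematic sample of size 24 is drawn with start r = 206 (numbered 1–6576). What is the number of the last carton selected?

k = 6576/24 = 274
24th selection = r + (24−1)·k = 206 + 23×274 = 206 + 6302 = 6508

6508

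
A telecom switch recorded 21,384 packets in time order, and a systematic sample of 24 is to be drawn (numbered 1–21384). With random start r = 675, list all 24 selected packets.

k = N/n = 21384/24 = 891
packet 1: 675
packet 2: 675 + 891 = 1566
packet 3: 1566 + 891 = 2457
packet 4: 2457 + 891 = 3348
packet 5: 3348 + 891 = 4239
packet 6: 4239 + 891 = 5130
packet 7: 5130 + 891 = 6021
packet 8: 6021 + 891 = 6912
packet 9: 6912 + 891 = 7803
packet 10: 7803 + 891 = 8694
packet 11: 8694 + 891 = 9585
packet 12: 9585 + 891 = 10476
packet 13: 10476 + 891 = 11367
packet 14: 11367 + 891 = 12258
packet 15: 12258 + 891 = 13149
packet 16: 13149 + 891 = 14040
packet 17: 14040 + 891 = 14931
packet 18: 14931 + 891 = 15822
packet 19: 15822 + 891 = 16713
packet 20: 16713 + 891 = 17604
packet 21: 17604 + 891 = 18495
packet 22: 18495 + 891 = 19386
packet 23: 19386 + 891 = 20277
packet 24: 20277 + 891 = 21168

675, 1566, 2457, 3348, 4239, 5130, 6021, 6912, 7803, 8694, 9585, 10476, 11367, 12258, 13149, 14040, 14931, 15822, 16713, 17604, 18495, 19386, 20277, 21168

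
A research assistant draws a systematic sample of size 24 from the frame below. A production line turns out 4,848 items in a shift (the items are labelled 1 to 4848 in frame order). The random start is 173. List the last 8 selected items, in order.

3405, 3607, 3809, 4011, 4213, 4415, 4617, 4819

k = N/n = 4848/24 = 202
17th selection = 173 + 16×202 = 3405
18th: 3405 + 202 = 3607
19th: 3607 + 202 = 3809
20th: 3809 + 202 = 4011
21st: 4011 + 202 = 4213
22nd: 4213 + 202 = 4415
23rd: 4415 + 202 = 4617
24th: 4617 + 202 = 4819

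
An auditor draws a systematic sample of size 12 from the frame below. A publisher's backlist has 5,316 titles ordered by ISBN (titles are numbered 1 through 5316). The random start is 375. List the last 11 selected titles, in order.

818, 1261, 1704, 2147, 2590, 3033, 3476, 3919, 4362, 4805, 5248

k = N/n = 5316/12 = 443
2nd selection = 375 + 1×443 = 818
3rd: 818 + 443 = 1261
4th: 1261 + 443 = 1704
5th: 1704 + 443 = 2147
6th: 2147 + 443 = 2590
7th: 2590 + 443 = 3033
8th: 3033 + 443 = 3476
9th: 3476 + 443 = 3919
10th: 3919 + 443 = 4362
11th: 4362 + 443 = 4805
12th: 4805 + 443 = 5248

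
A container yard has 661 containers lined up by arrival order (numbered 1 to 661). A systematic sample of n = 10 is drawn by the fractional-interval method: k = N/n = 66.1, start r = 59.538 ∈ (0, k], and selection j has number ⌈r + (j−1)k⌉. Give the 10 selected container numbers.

j=1: r + 0k = 59.538 → ⌈·⌉ = 60
j=2: r + 1k = 125.638 → ⌈·⌉ = 126
j=3: r + 2k = 191.738 → ⌈·⌉ = 192
j=4: r + 3k = 257.838 → ⌈·⌉ = 258
j=5: r + 4k = 323.938 → ⌈·⌉ = 324
j=6: r + 5k = 390.038 → ⌈·⌉ = 391
j=7: r + 6k = 456.138 → ⌈·⌉ = 457
j=8: r + 7k = 522.238 → ⌈·⌉ = 523
j=9: r + 8k = 588.338 → ⌈·⌉ = 589
j=10: r + 9k = 654.438 → ⌈·⌉ = 655

60, 126, 192, 258, 324, 391, 457, 523, 589, 655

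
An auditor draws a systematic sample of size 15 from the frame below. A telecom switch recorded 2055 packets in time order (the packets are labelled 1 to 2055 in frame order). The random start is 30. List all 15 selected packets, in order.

30, 167, 304, 441, 578, 715, 852, 989, 1126, 1263, 1400, 1537, 1674, 1811, 1948

k = N/n = 2055/15 = 137
packet 1: 30
packet 2: 30 + 137 = 167
packet 3: 167 + 137 = 304
packet 4: 304 + 137 = 441
packet 5: 441 + 137 = 578
packet 6: 578 + 137 = 715
packet 7: 715 + 137 = 852
packet 8: 852 + 137 = 989
packet 9: 989 + 137 = 1126
packet 10: 1126 + 137 = 1263
packet 11: 1263 + 137 = 1400
packet 12: 1400 + 137 = 1537
packet 13: 1537 + 137 = 1674
packet 14: 1674 + 137 = 1811
packet 15: 1811 + 137 = 1948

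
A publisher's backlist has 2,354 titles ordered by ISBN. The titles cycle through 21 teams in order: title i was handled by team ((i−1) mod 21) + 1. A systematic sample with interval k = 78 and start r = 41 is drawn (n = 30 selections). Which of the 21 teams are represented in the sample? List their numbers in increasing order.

Consecutive selections differ by k = 78, so their team numbers differ by 78 mod 21 = 15.
gcd(78, 21) = 3, so the sample visits 21/3 = 7 distinct residues mod 21.
Start 41 is team 20; the teams hit are 2, 5, 8, 11, 14, 17, 20.

2, 5, 8, 11, 14, 17, 20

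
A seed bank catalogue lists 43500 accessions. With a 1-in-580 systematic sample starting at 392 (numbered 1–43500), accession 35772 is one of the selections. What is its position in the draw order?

k = 580
position = (35772 − 392)/580 + 1 = 35380/580 + 1 = 61 + 1 = 62

62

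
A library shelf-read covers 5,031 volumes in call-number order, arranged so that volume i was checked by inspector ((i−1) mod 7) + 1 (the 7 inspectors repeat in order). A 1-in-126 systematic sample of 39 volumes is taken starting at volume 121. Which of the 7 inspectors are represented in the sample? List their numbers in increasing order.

Consecutive selections differ by k = 126, so their inspector numbers differ by 126 mod 7 = 0.
gcd(126, 7) = 7, so the sample visits 7/7 = 1 distinct residues mod 7.
Start 121 is inspector 2; the inspectors hit are 2.

2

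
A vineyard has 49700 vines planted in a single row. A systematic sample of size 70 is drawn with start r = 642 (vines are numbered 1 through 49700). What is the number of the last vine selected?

49632

k = 49700/70 = 710
70th selection = r + (70−1)·k = 642 + 69×710 = 642 + 48990 = 49632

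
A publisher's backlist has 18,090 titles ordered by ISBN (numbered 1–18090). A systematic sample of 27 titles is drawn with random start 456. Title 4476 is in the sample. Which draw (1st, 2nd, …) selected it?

7

k = 18090/27 = 670
position = (4476 − 456)/670 + 1 = 4020/670 + 1 = 6 + 1 = 7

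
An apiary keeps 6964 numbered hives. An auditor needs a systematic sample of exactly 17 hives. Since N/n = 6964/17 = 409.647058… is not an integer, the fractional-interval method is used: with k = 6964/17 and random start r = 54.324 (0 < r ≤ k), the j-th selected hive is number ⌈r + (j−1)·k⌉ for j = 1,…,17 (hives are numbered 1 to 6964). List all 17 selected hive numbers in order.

j=1: r + 0k = 54.324 → ⌈·⌉ = 55
j=2: r + 1k = 463.971058… → ⌈·⌉ = 464
j=3: r + 2k = 873.618117… → ⌈·⌉ = 874
j=4: r + 3k = 1283.265176… → ⌈·⌉ = 1284
j=5: r + 4k = 1692.912235… → ⌈·⌉ = 1693
j=6: r + 5k = 2102.559294… → ⌈·⌉ = 2103
j=7: r + 6k = 2512.206352… → ⌈·⌉ = 2513
j=8: r + 7k = 2921.853411… → ⌈·⌉ = 2922
j=9: r + 8k = 3331.500470… → ⌈·⌉ = 3332
j=10: r + 9k = 3741.147529… → ⌈·⌉ = 3742
j=11: r + 10k = 4150.794588… → ⌈·⌉ = 4151
j=12: r + 11k = 4560.441647… → ⌈·⌉ = 4561
j=13: r + 12k = 4970.088705… → ⌈·⌉ = 4971
j=14: r + 13k = 5379.735764… → ⌈·⌉ = 5380
j=15: r + 14k = 5789.382823… → ⌈·⌉ = 5790
j=16: r + 15k = 6199.029882… → ⌈·⌉ = 6200
j=17: r + 16k = 6608.676941… → ⌈·⌉ = 6609

55, 464, 874, 1284, 1693, 2103, 2513, 2922, 3332, 3742, 4151, 4561, 4971, 5380, 5790, 6200, 6609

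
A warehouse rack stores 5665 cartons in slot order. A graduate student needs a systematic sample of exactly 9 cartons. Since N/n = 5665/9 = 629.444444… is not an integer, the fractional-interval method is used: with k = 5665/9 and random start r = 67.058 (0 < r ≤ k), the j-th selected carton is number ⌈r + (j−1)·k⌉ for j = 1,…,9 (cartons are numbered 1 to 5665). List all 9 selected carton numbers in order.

68, 697, 1326, 1956, 2585, 3215, 3844, 4474, 5103

j=1: r + 0k = 67.058 → ⌈·⌉ = 68
j=2: r + 1k = 696.502444… → ⌈·⌉ = 697
j=3: r + 2k = 1325.946888… → ⌈·⌉ = 1326
j=4: r + 3k = 1955.391333… → ⌈·⌉ = 1956
j=5: r + 4k = 2584.835777… → ⌈·⌉ = 2585
j=6: r + 5k = 3214.280222… → ⌈·⌉ = 3215
j=7: r + 6k = 3843.724666… → ⌈·⌉ = 3844
j=8: r + 7k = 4473.169111… → ⌈·⌉ = 4474
j=9: r + 8k = 5102.613555… → ⌈·⌉ = 5103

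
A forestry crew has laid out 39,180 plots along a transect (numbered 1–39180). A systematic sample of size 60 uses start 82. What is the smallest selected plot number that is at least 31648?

32079

k = 39180/60 = 653
Steps past start: ⌈(31648 − 82)/653⌉ = ⌈31566/653⌉ = 49
Selected plot: 82 + 49×653 = 32079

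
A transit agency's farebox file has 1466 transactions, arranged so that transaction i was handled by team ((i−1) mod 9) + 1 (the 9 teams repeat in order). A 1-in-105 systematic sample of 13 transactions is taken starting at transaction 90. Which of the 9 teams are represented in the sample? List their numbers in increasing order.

Consecutive selections differ by k = 105, so their team numbers differ by 105 mod 9 = 6.
gcd(105, 9) = 3, so the sample visits 9/3 = 3 distinct residues mod 9.
Start 90 is team 9; the teams hit are 3, 6, 9.

3, 6, 9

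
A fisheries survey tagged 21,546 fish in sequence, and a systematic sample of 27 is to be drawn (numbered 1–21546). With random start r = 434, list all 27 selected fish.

k = N/n = 21546/27 = 798
fish 1: 434
fish 2: 434 + 798 = 1232
fish 3: 1232 + 798 = 2030
fish 4: 2030 + 798 = 2828
fish 5: 2828 + 798 = 3626
fish 6: 3626 + 798 = 4424
fish 7: 4424 + 798 = 5222
fish 8: 5222 + 798 = 6020
fish 9: 6020 + 798 = 6818
fish 10: 6818 + 798 = 7616
fish 11: 7616 + 798 = 8414
fish 12: 8414 + 798 = 9212
fish 13: 9212 + 798 = 10010
fish 14: 10010 + 798 = 10808
fish 15: 10808 + 798 = 11606
fish 16: 11606 + 798 = 12404
fish 17: 12404 + 798 = 13202
fish 18: 13202 + 798 = 14000
fish 19: 14000 + 798 = 14798
fish 20: 14798 + 798 = 15596
fish 21: 15596 + 798 = 16394
fish 22: 16394 + 798 = 17192
fish 23: 17192 + 798 = 17990
fish 24: 17990 + 798 = 18788
fish 25: 18788 + 798 = 19586
fish 26: 19586 + 798 = 20384
fish 27: 20384 + 798 = 21182

434, 1232, 2030, 2828, 3626, 4424, 5222, 6020, 6818, 7616, 8414, 9212, 10010, 10808, 11606, 12404, 13202, 14000, 14798, 15596, 16394, 17192, 17990, 18788, 19586, 20384, 21182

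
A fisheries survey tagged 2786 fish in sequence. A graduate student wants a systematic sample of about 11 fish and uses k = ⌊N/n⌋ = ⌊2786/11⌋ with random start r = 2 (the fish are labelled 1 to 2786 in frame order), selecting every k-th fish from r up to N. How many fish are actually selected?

k = ⌊2786/11⌋ = 253
Achieved size = ⌊(2786 − 2)/253⌋ + 1 = ⌊2784/253⌋ + 1 = 11 + 1 = 12
(last selection: 2 + 11×253 = 2785 ≤ 2786; next would be 3038 > 2786)

12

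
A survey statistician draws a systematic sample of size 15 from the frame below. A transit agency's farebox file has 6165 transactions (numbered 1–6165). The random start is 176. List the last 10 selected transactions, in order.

2231, 2642, 3053, 3464, 3875, 4286, 4697, 5108, 5519, 5930

k = N/n = 6165/15 = 411
6th selection = 176 + 5×411 = 2231
7th: 2231 + 411 = 2642
8th: 2642 + 411 = 3053
9th: 3053 + 411 = 3464
10th: 3464 + 411 = 3875
11th: 3875 + 411 = 4286
12th: 4286 + 411 = 4697
13th: 4697 + 411 = 5108
14th: 5108 + 411 = 5519
15th: 5519 + 411 = 5930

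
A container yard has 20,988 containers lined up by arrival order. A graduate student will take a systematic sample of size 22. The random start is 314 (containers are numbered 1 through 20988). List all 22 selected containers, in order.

314, 1268, 2222, 3176, 4130, 5084, 6038, 6992, 7946, 8900, 9854, 10808, 11762, 12716, 13670, 14624, 15578, 16532, 17486, 18440, 19394, 20348

k = N/n = 20988/22 = 954
container 1: 314
container 2: 314 + 954 = 1268
container 3: 1268 + 954 = 2222
container 4: 2222 + 954 = 3176
container 5: 3176 + 954 = 4130
container 6: 4130 + 954 = 5084
container 7: 5084 + 954 = 6038
container 8: 6038 + 954 = 6992
container 9: 6992 + 954 = 7946
container 10: 7946 + 954 = 8900
container 11: 8900 + 954 = 9854
container 12: 9854 + 954 = 10808
container 13: 10808 + 954 = 11762
container 14: 11762 + 954 = 12716
container 15: 12716 + 954 = 13670
container 16: 13670 + 954 = 14624
container 17: 14624 + 954 = 15578
container 18: 15578 + 954 = 16532
container 19: 16532 + 954 = 17486
container 20: 17486 + 954 = 18440
container 21: 18440 + 954 = 19394
container 22: 19394 + 954 = 20348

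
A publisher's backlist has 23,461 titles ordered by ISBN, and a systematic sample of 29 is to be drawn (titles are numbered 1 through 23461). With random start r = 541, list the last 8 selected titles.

k = N/n = 23461/29 = 809
22nd selection = 541 + 21×809 = 17530
23rd: 17530 + 809 = 18339
24th: 18339 + 809 = 19148
25th: 19148 + 809 = 19957
26th: 19957 + 809 = 20766
27th: 20766 + 809 = 21575
28th: 21575 + 809 = 22384
29th: 22384 + 809 = 23193

17530, 18339, 19148, 19957, 20766, 21575, 22384, 23193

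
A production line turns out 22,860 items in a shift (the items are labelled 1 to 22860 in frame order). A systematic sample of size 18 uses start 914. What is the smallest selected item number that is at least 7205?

7264

k = 22860/18 = 1270
Steps past start: ⌈(7205 − 914)/1270⌉ = ⌈6291/1270⌉ = 5
Selected item: 914 + 5×1270 = 7264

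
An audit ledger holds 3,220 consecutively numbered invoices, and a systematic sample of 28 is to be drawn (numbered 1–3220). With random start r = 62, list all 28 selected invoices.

k = N/n = 3220/28 = 115
invoice 1: 62
invoice 2: 62 + 115 = 177
invoice 3: 177 + 115 = 292
invoice 4: 292 + 115 = 407
invoice 5: 407 + 115 = 522
invoice 6: 522 + 115 = 637
invoice 7: 637 + 115 = 752
invoice 8: 752 + 115 = 867
invoice 9: 867 + 115 = 982
invoice 10: 982 + 115 = 1097
invoice 11: 1097 + 115 = 1212
invoice 12: 1212 + 115 = 1327
invoice 13: 1327 + 115 = 1442
invoice 14: 1442 + 115 = 1557
invoice 15: 1557 + 115 = 1672
invoice 16: 1672 + 115 = 1787
invoice 17: 1787 + 115 = 1902
invoice 18: 1902 + 115 = 2017
invoice 19: 2017 + 115 = 2132
invoice 20: 2132 + 115 = 2247
invoice 21: 2247 + 115 = 2362
invoice 22: 2362 + 115 = 2477
invoice 23: 2477 + 115 = 2592
invoice 24: 2592 + 115 = 2707
invoice 25: 2707 + 115 = 2822
invoice 26: 2822 + 115 = 2937
invoice 27: 2937 + 115 = 3052
invoice 28: 3052 + 115 = 3167

62, 177, 292, 407, 522, 637, 752, 867, 982, 1097, 1212, 1327, 1442, 1557, 1672, 1787, 1902, 2017, 2132, 2247, 2362, 2477, 2592, 2707, 2822, 2937, 3052, 3167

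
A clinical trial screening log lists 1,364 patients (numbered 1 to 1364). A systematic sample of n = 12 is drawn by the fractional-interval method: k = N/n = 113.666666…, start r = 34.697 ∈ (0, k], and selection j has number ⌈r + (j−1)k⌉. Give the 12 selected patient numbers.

j=1: r + 0k = 34.697 → ⌈·⌉ = 35
j=2: r + 1k = 148.363666… → ⌈·⌉ = 149
j=3: r + 2k = 262.030333… → ⌈·⌉ = 263
j=4: r + 3k = 375.697 → ⌈·⌉ = 376
j=5: r + 4k = 489.363666… → ⌈·⌉ = 490
j=6: r + 5k = 603.030333… → ⌈·⌉ = 604
j=7: r + 6k = 716.697 → ⌈·⌉ = 717
j=8: r + 7k = 830.363666… → ⌈·⌉ = 831
j=9: r + 8k = 944.030333… → ⌈·⌉ = 945
j=10: r + 9k = 1057.697 → ⌈·⌉ = 1058
j=11: r + 10k = 1171.363666… → ⌈·⌉ = 1172
j=12: r + 11k = 1285.030333… → ⌈·⌉ = 1286

35, 149, 263, 376, 490, 604, 717, 831, 945, 1058, 1172, 1286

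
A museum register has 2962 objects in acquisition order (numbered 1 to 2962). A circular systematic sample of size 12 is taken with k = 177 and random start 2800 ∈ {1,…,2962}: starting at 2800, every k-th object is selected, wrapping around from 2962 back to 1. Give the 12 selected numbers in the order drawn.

2800, 15, 192, 369, 546, 723, 900, 1077, 1254, 1431, 1608, 1785

Selection 1: 2800
Selection 2: 2800 + 177 = 2977 → 2977 − 2962 = 15
Selection 3: 15 + 177 = 192
Selection 4: 192 + 177 = 369
Selection 5: 369 + 177 = 546
Selection 6: 546 + 177 = 723
Selection 7: 723 + 177 = 900
Selection 8: 900 + 177 = 1077
Selection 9: 1077 + 177 = 1254
Selection 10: 1254 + 177 = 1431
Selection 11: 1431 + 177 = 1608
Selection 12: 1608 + 177 = 1785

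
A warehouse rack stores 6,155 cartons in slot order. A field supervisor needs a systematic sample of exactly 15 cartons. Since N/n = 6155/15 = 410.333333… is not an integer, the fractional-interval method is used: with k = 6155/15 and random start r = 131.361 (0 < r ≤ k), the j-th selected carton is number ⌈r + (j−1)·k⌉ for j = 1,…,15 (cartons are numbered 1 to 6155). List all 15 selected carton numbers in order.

j=1: r + 0k = 131.361 → ⌈·⌉ = 132
j=2: r + 1k = 541.694333… → ⌈·⌉ = 542
j=3: r + 2k = 952.027666… → ⌈·⌉ = 953
j=4: r + 3k = 1362.361 → ⌈·⌉ = 1363
j=5: r + 4k = 1772.694333… → ⌈·⌉ = 1773
j=6: r + 5k = 2183.027666… → ⌈·⌉ = 2184
j=7: r + 6k = 2593.361 → ⌈·⌉ = 2594
j=8: r + 7k = 3003.694333… → ⌈·⌉ = 3004
j=9: r + 8k = 3414.027666… → ⌈·⌉ = 3415
j=10: r + 9k = 3824.361 → ⌈·⌉ = 3825
j=11: r + 10k = 4234.694333… → ⌈·⌉ = 4235
j=12: r + 11k = 4645.027666… → ⌈·⌉ = 4646
j=13: r + 12k = 5055.361 → ⌈·⌉ = 5056
j=14: r + 13k = 5465.694333… → ⌈·⌉ = 5466
j=15: r + 14k = 5876.027666… → ⌈·⌉ = 5877

132, 542, 953, 1363, 1773, 2184, 2594, 3004, 3415, 3825, 4235, 4646, 5056, 5466, 5877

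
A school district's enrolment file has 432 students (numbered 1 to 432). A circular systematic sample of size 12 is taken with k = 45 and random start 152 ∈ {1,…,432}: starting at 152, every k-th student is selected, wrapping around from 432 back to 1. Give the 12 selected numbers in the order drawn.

Selection 1: 152
Selection 2: 152 + 45 = 197
Selection 3: 197 + 45 = 242
Selection 4: 242 + 45 = 287
Selection 5: 287 + 45 = 332
Selection 6: 332 + 45 = 377
Selection 7: 377 + 45 = 422
Selection 8: 422 + 45 = 467 → 467 − 432 = 35
Selection 9: 35 + 45 = 80
Selection 10: 80 + 45 = 125
Selection 11: 125 + 45 = 170
Selection 12: 170 + 45 = 215

152, 197, 242, 287, 332, 377, 422, 35, 80, 125, 170, 215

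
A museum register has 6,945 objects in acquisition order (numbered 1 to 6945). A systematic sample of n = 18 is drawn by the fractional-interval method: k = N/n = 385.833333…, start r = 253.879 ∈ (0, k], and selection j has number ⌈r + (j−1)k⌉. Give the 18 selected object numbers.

j=1: r + 0k = 253.879 → ⌈·⌉ = 254
j=2: r + 1k = 639.712333… → ⌈·⌉ = 640
j=3: r + 2k = 1025.545666… → ⌈·⌉ = 1026
j=4: r + 3k = 1411.379 → ⌈·⌉ = 1412
j=5: r + 4k = 1797.212333… → ⌈·⌉ = 1798
j=6: r + 5k = 2183.045666… → ⌈·⌉ = 2184
j=7: r + 6k = 2568.879 → ⌈·⌉ = 2569
j=8: r + 7k = 2954.712333… → ⌈·⌉ = 2955
j=9: r + 8k = 3340.545666… → ⌈·⌉ = 3341
j=10: r + 9k = 3726.379 → ⌈·⌉ = 3727
j=11: r + 10k = 4112.212333… → ⌈·⌉ = 4113
j=12: r + 11k = 4498.045666… → ⌈·⌉ = 4499
j=13: r + 12k = 4883.879 → ⌈·⌉ = 4884
j=14: r + 13k = 5269.712333… → ⌈·⌉ = 5270
j=15: r + 14k = 5655.545666… → ⌈·⌉ = 5656
j=16: r + 15k = 6041.379 → ⌈·⌉ = 6042
j=17: r + 16k = 6427.212333… → ⌈·⌉ = 6428
j=18: r + 17k = 6813.045666… → ⌈·⌉ = 6814

254, 640, 1026, 1412, 1798, 2184, 2569, 2955, 3341, 3727, 4113, 4499, 4884, 5270, 5656, 6042, 6428, 6814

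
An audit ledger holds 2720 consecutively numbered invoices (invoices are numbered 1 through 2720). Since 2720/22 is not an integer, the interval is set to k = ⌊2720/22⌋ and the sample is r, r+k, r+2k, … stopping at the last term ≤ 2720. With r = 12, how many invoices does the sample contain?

23

k = ⌊2720/22⌋ = 123
Achieved size = ⌊(2720 − 12)/123⌋ + 1 = ⌊2708/123⌋ + 1 = 22 + 1 = 23
(last selection: 12 + 22×123 = 2718 ≤ 2720; next would be 2841 > 2720)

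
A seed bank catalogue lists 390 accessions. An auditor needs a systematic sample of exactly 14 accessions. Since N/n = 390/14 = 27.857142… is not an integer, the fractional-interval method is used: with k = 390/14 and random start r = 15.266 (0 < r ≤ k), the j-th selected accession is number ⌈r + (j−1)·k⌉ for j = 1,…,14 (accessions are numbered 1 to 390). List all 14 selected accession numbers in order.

16, 44, 71, 99, 127, 155, 183, 211, 239, 266, 294, 322, 350, 378

j=1: r + 0k = 15.266 → ⌈·⌉ = 16
j=2: r + 1k = 43.123142… → ⌈·⌉ = 44
j=3: r + 2k = 70.980285… → ⌈·⌉ = 71
j=4: r + 3k = 98.837428… → ⌈·⌉ = 99
j=5: r + 4k = 126.694571… → ⌈·⌉ = 127
j=6: r + 5k = 154.551714… → ⌈·⌉ = 155
j=7: r + 6k = 182.408857… → ⌈·⌉ = 183
j=8: r + 7k = 210.266 → ⌈·⌉ = 211
j=9: r + 8k = 238.123142… → ⌈·⌉ = 239
j=10: r + 9k = 265.980285… → ⌈·⌉ = 266
j=11: r + 10k = 293.837428… → ⌈·⌉ = 294
j=12: r + 11k = 321.694571… → ⌈·⌉ = 322
j=13: r + 12k = 349.551714… → ⌈·⌉ = 350
j=14: r + 13k = 377.408857… → ⌈·⌉ = 378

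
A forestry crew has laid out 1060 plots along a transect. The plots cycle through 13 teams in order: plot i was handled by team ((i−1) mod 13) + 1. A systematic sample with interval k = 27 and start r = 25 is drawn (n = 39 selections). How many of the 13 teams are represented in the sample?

13

Consecutive selections differ by k = 27, so their team numbers differ by 27 mod 13 = 1.
gcd(27, 13) = 1, so the sample visits 13/1 = 13 distinct residues mod 13.
Start 25 is team 12; the teams hit are 1, 2, 3, 4, 5, 6, 7, 8, 9, 10, 11, 12, 13.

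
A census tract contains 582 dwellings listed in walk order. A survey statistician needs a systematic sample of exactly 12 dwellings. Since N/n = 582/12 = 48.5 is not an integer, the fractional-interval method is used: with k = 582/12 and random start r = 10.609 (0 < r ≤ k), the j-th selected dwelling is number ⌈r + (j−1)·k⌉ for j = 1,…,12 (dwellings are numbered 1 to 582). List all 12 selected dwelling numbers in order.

j=1: r + 0k = 10.609 → ⌈·⌉ = 11
j=2: r + 1k = 59.109 → ⌈·⌉ = 60
j=3: r + 2k = 107.609 → ⌈·⌉ = 108
j=4: r + 3k = 156.109 → ⌈·⌉ = 157
j=5: r + 4k = 204.609 → ⌈·⌉ = 205
j=6: r + 5k = 253.109 → ⌈·⌉ = 254
j=7: r + 6k = 301.609 → ⌈·⌉ = 302
j=8: r + 7k = 350.109 → ⌈·⌉ = 351
j=9: r + 8k = 398.609 → ⌈·⌉ = 399
j=10: r + 9k = 447.109 → ⌈·⌉ = 448
j=11: r + 10k = 495.609 → ⌈·⌉ = 496
j=12: r + 11k = 544.109 → ⌈·⌉ = 545

11, 60, 108, 157, 205, 254, 302, 351, 399, 448, 496, 545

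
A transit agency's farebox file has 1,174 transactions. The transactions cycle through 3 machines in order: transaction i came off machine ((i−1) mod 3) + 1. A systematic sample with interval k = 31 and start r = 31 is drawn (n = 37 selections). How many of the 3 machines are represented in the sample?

Consecutive selections differ by k = 31, so their machine numbers differ by 31 mod 3 = 1.
gcd(31, 3) = 1, so the sample visits 3/1 = 3 distinct residues mod 3.
Start 31 is machine 1; the machines hit are 1, 2, 3.

3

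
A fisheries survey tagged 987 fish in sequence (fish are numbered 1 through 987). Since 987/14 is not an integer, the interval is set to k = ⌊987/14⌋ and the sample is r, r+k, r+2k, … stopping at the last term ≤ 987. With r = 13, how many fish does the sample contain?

14

k = ⌊987/14⌋ = 70
Achieved size = ⌊(987 − 13)/70⌋ + 1 = ⌊974/70⌋ + 1 = 13 + 1 = 14
(last selection: 13 + 13×70 = 923 ≤ 987; next would be 993 > 987)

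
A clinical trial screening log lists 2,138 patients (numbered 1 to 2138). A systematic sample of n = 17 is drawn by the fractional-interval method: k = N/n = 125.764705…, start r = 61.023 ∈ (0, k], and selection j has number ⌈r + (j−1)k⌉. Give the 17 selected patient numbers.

j=1: r + 0k = 61.023 → ⌈·⌉ = 62
j=2: r + 1k = 186.787705… → ⌈·⌉ = 187
j=3: r + 2k = 312.552411… → ⌈·⌉ = 313
j=4: r + 3k = 438.317117… → ⌈·⌉ = 439
j=5: r + 4k = 564.081823… → ⌈·⌉ = 565
j=6: r + 5k = 689.846529… → ⌈·⌉ = 690
j=7: r + 6k = 815.611235… → ⌈·⌉ = 816
j=8: r + 7k = 941.375941… → ⌈·⌉ = 942
j=9: r + 8k = 1067.140647… → ⌈·⌉ = 1068
j=10: r + 9k = 1192.905352… → ⌈·⌉ = 1193
j=11: r + 10k = 1318.670058… → ⌈·⌉ = 1319
j=12: r + 11k = 1444.434764… → ⌈·⌉ = 1445
j=13: r + 12k = 1570.199470… → ⌈·⌉ = 1571
j=14: r + 13k = 1695.964176… → ⌈·⌉ = 1696
j=15: r + 14k = 1821.728882… → ⌈·⌉ = 1822
j=16: r + 15k = 1947.493588… → ⌈·⌉ = 1948
j=17: r + 16k = 2073.258294… → ⌈·⌉ = 2074

62, 187, 313, 439, 565, 690, 816, 942, 1068, 1193, 1319, 1445, 1571, 1696, 1822, 1948, 2074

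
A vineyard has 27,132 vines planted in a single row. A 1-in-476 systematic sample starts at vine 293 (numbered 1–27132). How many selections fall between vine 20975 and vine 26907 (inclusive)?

12

k = 476
First selection ≥ 20975: 293 + ⌈(20975−293)/476⌉·476 = 293 + 44×476 = 21237
Last selection ≤ 26907: 293 + ⌊(26907−293)/476⌋·476 = 293 + 55×476 = 26473
Count = 55 − 44 + 1 = 12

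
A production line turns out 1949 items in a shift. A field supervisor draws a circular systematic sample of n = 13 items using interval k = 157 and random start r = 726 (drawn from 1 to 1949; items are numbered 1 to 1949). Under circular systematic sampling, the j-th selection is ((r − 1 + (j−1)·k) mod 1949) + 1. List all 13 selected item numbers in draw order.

Selection 1: 726
Selection 2: 726 + 157 = 883
Selection 3: 883 + 157 = 1040
Selection 4: 1040 + 157 = 1197
Selection 5: 1197 + 157 = 1354
Selection 6: 1354 + 157 = 1511
Selection 7: 1511 + 157 = 1668
Selection 8: 1668 + 157 = 1825
Selection 9: 1825 + 157 = 1982 → 1982 − 1949 = 33
Selection 10: 33 + 157 = 190
Selection 11: 190 + 157 = 347
Selection 12: 347 + 157 = 504
Selection 13: 504 + 157 = 661

726, 883, 1040, 1197, 1354, 1511, 1668, 1825, 33, 190, 347, 504, 661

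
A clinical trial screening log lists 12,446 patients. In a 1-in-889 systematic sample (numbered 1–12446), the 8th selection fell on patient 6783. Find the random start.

560

k = 889
r = 6783 − (8−1)×889 = 6783 − 6223 = 560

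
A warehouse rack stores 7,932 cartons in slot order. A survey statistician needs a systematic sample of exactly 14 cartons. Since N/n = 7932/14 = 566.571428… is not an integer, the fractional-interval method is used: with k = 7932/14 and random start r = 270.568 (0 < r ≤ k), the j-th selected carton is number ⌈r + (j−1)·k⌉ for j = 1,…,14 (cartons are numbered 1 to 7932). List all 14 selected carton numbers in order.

271, 838, 1404, 1971, 2537, 3104, 3670, 4237, 4804, 5370, 5937, 6503, 7070, 7636

j=1: r + 0k = 270.568 → ⌈·⌉ = 271
j=2: r + 1k = 837.139428… → ⌈·⌉ = 838
j=3: r + 2k = 1403.710857… → ⌈·⌉ = 1404
j=4: r + 3k = 1970.282285… → ⌈·⌉ = 1971
j=5: r + 4k = 2536.853714… → ⌈·⌉ = 2537
j=6: r + 5k = 3103.425142… → ⌈·⌉ = 3104
j=7: r + 6k = 3669.996571… → ⌈·⌉ = 3670
j=8: r + 7k = 4236.568 → ⌈·⌉ = 4237
j=9: r + 8k = 4803.139428… → ⌈·⌉ = 4804
j=10: r + 9k = 5369.710857… → ⌈·⌉ = 5370
j=11: r + 10k = 5936.282285… → ⌈·⌉ = 5937
j=12: r + 11k = 6502.853714… → ⌈·⌉ = 6503
j=13: r + 12k = 7069.425142… → ⌈·⌉ = 7070
j=14: r + 13k = 7635.996571… → ⌈·⌉ = 7636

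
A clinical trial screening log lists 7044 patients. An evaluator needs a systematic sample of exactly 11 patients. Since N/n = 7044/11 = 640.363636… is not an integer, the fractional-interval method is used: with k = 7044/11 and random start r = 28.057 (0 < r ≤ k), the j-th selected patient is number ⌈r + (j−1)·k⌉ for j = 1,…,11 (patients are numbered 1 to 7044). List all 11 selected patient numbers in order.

29, 669, 1309, 1950, 2590, 3230, 3871, 4511, 5151, 5792, 6432

j=1: r + 0k = 28.057 → ⌈·⌉ = 29
j=2: r + 1k = 668.420636… → ⌈·⌉ = 669
j=3: r + 2k = 1308.784272… → ⌈·⌉ = 1309
j=4: r + 3k = 1949.147909… → ⌈·⌉ = 1950
j=5: r + 4k = 2589.511545… → ⌈·⌉ = 2590
j=6: r + 5k = 3229.875181… → ⌈·⌉ = 3230
j=7: r + 6k = 3870.238818… → ⌈·⌉ = 3871
j=8: r + 7k = 4510.602454… → ⌈·⌉ = 4511
j=9: r + 8k = 5150.966090… → ⌈·⌉ = 5151
j=10: r + 9k = 5791.329727… → ⌈·⌉ = 5792
j=11: r + 10k = 6431.693363… → ⌈·⌉ = 6432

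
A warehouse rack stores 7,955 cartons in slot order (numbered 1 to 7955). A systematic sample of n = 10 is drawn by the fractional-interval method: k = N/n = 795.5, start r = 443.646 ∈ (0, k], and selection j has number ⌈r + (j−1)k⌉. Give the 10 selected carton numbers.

j=1: r + 0k = 443.646 → ⌈·⌉ = 444
j=2: r + 1k = 1239.146 → ⌈·⌉ = 1240
j=3: r + 2k = 2034.646 → ⌈·⌉ = 2035
j=4: r + 3k = 2830.146 → ⌈·⌉ = 2831
j=5: r + 4k = 3625.646 → ⌈·⌉ = 3626
j=6: r + 5k = 4421.146 → ⌈·⌉ = 4422
j=7: r + 6k = 5216.646 → ⌈·⌉ = 5217
j=8: r + 7k = 6012.146 → ⌈·⌉ = 6013
j=9: r + 8k = 6807.646 → ⌈·⌉ = 6808
j=10: r + 9k = 7603.146 → ⌈·⌉ = 7604

444, 1240, 2035, 2831, 3626, 4422, 5217, 6013, 6808, 7604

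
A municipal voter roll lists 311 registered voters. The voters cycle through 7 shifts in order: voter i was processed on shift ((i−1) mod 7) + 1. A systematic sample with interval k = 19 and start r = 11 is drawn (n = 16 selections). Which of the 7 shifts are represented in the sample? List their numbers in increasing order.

Consecutive selections differ by k = 19, so their shift numbers differ by 19 mod 7 = 5.
gcd(19, 7) = 1, so the sample visits 7/1 = 7 distinct residues mod 7.
Start 11 is shift 4; the shifts hit are 1, 2, 3, 4, 5, 6, 7.

1, 2, 3, 4, 5, 6, 7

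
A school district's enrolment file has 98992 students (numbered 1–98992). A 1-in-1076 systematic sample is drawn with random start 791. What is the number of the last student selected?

98707

k = 1076
92nd selection = r + (92−1)·k = 791 + 91×1076 = 791 + 97916 = 98707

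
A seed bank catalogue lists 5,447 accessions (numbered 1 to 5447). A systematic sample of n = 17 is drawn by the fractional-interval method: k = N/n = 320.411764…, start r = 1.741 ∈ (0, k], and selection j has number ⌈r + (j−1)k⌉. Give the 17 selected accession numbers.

2, 323, 643, 963, 1284, 1604, 1925, 2245, 2566, 2886, 3206, 3527, 3847, 4168, 4488, 4808, 5129

j=1: r + 0k = 1.741 → ⌈·⌉ = 2
j=2: r + 1k = 322.152764… → ⌈·⌉ = 323
j=3: r + 2k = 642.564529… → ⌈·⌉ = 643
j=4: r + 3k = 962.976294… → ⌈·⌉ = 963
j=5: r + 4k = 1283.388058… → ⌈·⌉ = 1284
j=6: r + 5k = 1603.799823… → ⌈·⌉ = 1604
j=7: r + 6k = 1924.211588… → ⌈·⌉ = 1925
j=8: r + 7k = 2244.623352… → ⌈·⌉ = 2245
j=9: r + 8k = 2565.035117… → ⌈·⌉ = 2566
j=10: r + 9k = 2885.446882… → ⌈·⌉ = 2886
j=11: r + 10k = 3205.858647… → ⌈·⌉ = 3206
j=12: r + 11k = 3526.270411… → ⌈·⌉ = 3527
j=13: r + 12k = 3846.682176… → ⌈·⌉ = 3847
j=14: r + 13k = 4167.093941… → ⌈·⌉ = 4168
j=15: r + 14k = 4487.505705… → ⌈·⌉ = 4488
j=16: r + 15k = 4807.917470… → ⌈·⌉ = 4808
j=17: r + 16k = 5128.329235… → ⌈·⌉ = 5129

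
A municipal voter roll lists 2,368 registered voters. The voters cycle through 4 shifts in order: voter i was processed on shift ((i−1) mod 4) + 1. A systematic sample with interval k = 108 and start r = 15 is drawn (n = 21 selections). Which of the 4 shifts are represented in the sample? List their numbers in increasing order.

Consecutive selections differ by k = 108, so their shift numbers differ by 108 mod 4 = 0.
gcd(108, 4) = 4, so the sample visits 4/4 = 1 distinct residues mod 4.
Start 15 is shift 3; the shifts hit are 3.

3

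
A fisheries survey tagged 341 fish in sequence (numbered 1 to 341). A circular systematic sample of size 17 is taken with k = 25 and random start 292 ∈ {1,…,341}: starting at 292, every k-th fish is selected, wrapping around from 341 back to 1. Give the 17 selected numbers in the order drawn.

Selection 1: 292
Selection 2: 292 + 25 = 317
Selection 3: 317 + 25 = 342 → 342 − 341 = 1
Selection 4: 1 + 25 = 26
Selection 5: 26 + 25 = 51
Selection 6: 51 + 25 = 76
Selection 7: 76 + 25 = 101
Selection 8: 101 + 25 = 126
Selection 9: 126 + 25 = 151
Selection 10: 151 + 25 = 176
Selection 11: 176 + 25 = 201
Selection 12: 201 + 25 = 226
Selection 13: 226 + 25 = 251
Selection 14: 251 + 25 = 276
Selection 15: 276 + 25 = 301
Selection 16: 301 + 25 = 326
Selection 17: 326 + 25 = 351 → 351 − 341 = 10

292, 317, 1, 26, 51, 76, 101, 126, 151, 176, 201, 226, 251, 276, 301, 326, 10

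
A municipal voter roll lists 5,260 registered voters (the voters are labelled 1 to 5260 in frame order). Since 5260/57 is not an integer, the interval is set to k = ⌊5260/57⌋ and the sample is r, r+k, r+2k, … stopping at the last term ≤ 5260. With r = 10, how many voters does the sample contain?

58

k = ⌊5260/57⌋ = 92
Achieved size = ⌊(5260 − 10)/92⌋ + 1 = ⌊5250/92⌋ + 1 = 57 + 1 = 58
(last selection: 10 + 57×92 = 5254 ≤ 5260; next would be 5346 > 5260)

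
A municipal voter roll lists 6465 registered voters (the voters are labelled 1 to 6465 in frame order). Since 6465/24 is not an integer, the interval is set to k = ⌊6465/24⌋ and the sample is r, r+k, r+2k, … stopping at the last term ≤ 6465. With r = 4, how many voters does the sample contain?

25

k = ⌊6465/24⌋ = 269
Achieved size = ⌊(6465 − 4)/269⌋ + 1 = ⌊6461/269⌋ + 1 = 24 + 1 = 25
(last selection: 4 + 24×269 = 6460 ≤ 6465; next would be 6729 > 6465)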